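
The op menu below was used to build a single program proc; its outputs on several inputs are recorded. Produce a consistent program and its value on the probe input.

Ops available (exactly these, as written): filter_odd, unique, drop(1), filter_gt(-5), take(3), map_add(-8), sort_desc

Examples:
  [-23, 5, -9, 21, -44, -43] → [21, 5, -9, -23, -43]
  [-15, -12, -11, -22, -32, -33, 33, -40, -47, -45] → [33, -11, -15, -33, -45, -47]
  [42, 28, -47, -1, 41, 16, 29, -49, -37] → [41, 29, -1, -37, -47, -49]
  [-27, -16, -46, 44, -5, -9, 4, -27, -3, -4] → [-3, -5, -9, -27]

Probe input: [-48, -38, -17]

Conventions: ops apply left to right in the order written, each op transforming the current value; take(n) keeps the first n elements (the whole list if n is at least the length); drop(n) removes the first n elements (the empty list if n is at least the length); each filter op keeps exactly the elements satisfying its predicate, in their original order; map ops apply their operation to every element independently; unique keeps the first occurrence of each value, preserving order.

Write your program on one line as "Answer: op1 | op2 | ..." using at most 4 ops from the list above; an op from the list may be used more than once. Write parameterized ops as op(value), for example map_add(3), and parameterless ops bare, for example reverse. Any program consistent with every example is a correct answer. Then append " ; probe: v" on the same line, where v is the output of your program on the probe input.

unique | filter_odd | sort_desc ; probe: [-17]

Check, running the answer program on each example:
  [-23, 5, -9, 21, -44, -43] -> [-23, 5, -9, 21, -44, -43] -> [-23, 5, -9, 21, -43] -> [21, 5, -9, -23, -43]
  [-15, -12, -11, -22, -32, -33, 33, -40, -47, -45] -> [-15, -12, -11, -22, -32, -33, 33, -40, -47, -45] -> [-15, -11, -33, 33, -47, -45] -> [33, -11, -15, -33, -45, -47]
  [42, 28, -47, -1, 41, 16, 29, -49, -37] -> [42, 28, -47, -1, 41, 16, 29, -49, -37] -> [-47, -1, 41, 29, -49, -37] -> [41, 29, -1, -37, -47, -49]
  [-27, -16, -46, 44, -5, -9, 4, -27, -3, -4] -> [-27, -16, -46, 44, -5, -9, 4, -3, -4] -> [-27, -5, -9, -3] -> [-3, -5, -9, -27]
  probe: [-48, -38, -17] -> [-48, -38, -17] -> [-17] -> [-17]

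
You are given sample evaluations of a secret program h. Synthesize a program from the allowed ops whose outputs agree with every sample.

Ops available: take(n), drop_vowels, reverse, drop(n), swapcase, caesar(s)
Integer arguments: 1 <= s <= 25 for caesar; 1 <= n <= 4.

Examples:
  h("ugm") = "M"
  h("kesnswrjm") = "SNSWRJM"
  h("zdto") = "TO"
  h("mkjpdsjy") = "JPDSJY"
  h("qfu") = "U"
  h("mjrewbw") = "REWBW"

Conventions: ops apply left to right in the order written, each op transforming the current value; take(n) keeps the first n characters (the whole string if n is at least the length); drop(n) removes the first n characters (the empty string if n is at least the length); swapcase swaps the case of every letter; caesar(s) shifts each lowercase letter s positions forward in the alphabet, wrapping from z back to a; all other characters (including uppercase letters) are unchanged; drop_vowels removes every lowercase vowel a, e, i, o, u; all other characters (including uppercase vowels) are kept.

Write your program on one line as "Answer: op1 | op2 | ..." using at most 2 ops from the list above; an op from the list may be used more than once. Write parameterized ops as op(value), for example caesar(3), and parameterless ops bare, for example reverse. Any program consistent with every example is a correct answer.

swapcase | drop(2)

Check, running the answer program on each example:
  "ugm" -> "UGM" -> "M"
  "kesnswrjm" -> "KESNSWRJM" -> "SNSWRJM"
  "zdto" -> "ZDTO" -> "TO"
  "mkjpdsjy" -> "MKJPDSJY" -> "JPDSJY"
  "qfu" -> "QFU" -> "U"
  "mjrewbw" -> "MJREWBW" -> "REWBW"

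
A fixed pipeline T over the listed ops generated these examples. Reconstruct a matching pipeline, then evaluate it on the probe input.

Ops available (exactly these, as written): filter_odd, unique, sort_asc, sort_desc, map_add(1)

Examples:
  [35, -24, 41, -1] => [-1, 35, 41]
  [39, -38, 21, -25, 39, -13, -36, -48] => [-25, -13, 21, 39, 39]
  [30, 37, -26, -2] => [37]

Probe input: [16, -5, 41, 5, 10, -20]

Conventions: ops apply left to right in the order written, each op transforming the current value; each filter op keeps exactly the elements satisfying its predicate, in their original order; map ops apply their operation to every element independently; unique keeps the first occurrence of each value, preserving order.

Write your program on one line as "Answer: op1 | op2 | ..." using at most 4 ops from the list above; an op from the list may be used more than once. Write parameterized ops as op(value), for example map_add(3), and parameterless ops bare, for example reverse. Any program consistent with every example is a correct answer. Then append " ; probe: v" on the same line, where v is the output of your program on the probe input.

filter_odd | sort_desc | sort_asc ; probe: [-5, 5, 41]

Check, running the answer program on each example:
  [35, -24, 41, -1] -> [35, 41, -1] -> [41, 35, -1] -> [-1, 35, 41]
  [39, -38, 21, -25, 39, -13, -36, -48] -> [39, 21, -25, 39, -13] -> [39, 39, 21, -13, -25] -> [-25, -13, 21, 39, 39]
  [30, 37, -26, -2] -> [37] -> [37] -> [37]
  probe: [16, -5, 41, 5, 10, -20] -> [-5, 41, 5] -> [41, 5, -5] -> [-5, 5, 41]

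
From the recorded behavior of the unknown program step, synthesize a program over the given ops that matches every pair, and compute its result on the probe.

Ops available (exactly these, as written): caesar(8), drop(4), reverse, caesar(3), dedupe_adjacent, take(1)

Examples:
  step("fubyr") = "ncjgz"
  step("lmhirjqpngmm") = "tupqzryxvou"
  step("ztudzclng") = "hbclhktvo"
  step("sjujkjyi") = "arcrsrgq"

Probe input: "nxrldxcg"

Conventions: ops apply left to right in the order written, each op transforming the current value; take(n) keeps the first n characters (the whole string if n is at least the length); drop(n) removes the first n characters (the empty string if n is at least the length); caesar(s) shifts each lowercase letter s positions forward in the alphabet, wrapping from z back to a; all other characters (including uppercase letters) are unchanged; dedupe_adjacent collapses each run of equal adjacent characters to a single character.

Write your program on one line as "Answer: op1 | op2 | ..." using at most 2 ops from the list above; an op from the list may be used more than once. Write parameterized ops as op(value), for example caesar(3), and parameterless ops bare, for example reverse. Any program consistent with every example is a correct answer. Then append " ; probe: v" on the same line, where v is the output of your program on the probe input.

caesar(8) | dedupe_adjacent ; probe: "vfztlfko"

Check, running the answer program on each example:
  "fubyr" -> "ncjgz" -> "ncjgz"
  "lmhirjqpngmm" -> "tupqzryxvouu" -> "tupqzryxvou"
  "ztudzclng" -> "hbclhktvo" -> "hbclhktvo"
  "sjujkjyi" -> "arcrsrgq" -> "arcrsrgq"
  probe: "nxrldxcg" -> "vfztlfko" -> "vfztlfko"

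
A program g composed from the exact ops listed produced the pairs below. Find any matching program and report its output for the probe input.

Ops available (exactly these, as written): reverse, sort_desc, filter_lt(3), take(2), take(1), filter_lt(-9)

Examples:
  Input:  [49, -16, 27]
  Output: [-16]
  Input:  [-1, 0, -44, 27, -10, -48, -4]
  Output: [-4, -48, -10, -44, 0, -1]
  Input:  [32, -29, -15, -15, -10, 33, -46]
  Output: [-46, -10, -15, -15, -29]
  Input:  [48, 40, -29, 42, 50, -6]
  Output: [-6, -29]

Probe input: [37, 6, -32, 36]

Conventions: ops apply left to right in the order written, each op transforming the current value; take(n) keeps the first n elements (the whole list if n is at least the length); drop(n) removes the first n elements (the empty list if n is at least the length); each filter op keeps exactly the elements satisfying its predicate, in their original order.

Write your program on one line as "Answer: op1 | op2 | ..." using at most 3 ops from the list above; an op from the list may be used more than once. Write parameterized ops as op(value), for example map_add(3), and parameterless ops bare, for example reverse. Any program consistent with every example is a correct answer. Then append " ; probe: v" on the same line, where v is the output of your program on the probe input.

filter_lt(3) | reverse ; probe: [-32]

Check, running the answer program on each example:
  [49, -16, 27] -> [-16] -> [-16]
  [-1, 0, -44, 27, -10, -48, -4] -> [-1, 0, -44, -10, -48, -4] -> [-4, -48, -10, -44, 0, -1]
  [32, -29, -15, -15, -10, 33, -46] -> [-29, -15, -15, -10, -46] -> [-46, -10, -15, -15, -29]
  [48, 40, -29, 42, 50, -6] -> [-29, -6] -> [-6, -29]
  probe: [37, 6, -32, 36] -> [-32] -> [-32]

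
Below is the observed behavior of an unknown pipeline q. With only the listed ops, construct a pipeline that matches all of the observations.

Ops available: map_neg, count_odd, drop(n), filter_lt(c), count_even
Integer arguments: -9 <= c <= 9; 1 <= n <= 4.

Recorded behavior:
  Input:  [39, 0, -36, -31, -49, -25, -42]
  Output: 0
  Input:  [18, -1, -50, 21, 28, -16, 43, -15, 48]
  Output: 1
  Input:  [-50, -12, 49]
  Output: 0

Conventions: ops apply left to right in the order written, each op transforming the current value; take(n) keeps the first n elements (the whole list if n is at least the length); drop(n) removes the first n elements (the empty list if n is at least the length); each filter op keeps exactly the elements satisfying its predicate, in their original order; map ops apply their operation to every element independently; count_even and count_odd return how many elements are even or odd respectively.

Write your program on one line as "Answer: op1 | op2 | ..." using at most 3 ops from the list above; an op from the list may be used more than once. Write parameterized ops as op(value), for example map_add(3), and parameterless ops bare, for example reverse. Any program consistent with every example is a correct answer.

drop(4) | drop(3) | count_even

Check, running the answer program on each example:
  [39, 0, -36, -31, -49, -25, -42] -> [-49, -25, -42] -> [] -> 0
  [18, -1, -50, 21, 28, -16, 43, -15, 48] -> [28, -16, 43, -15, 48] -> [-15, 48] -> 1
  [-50, -12, 49] -> [] -> [] -> 0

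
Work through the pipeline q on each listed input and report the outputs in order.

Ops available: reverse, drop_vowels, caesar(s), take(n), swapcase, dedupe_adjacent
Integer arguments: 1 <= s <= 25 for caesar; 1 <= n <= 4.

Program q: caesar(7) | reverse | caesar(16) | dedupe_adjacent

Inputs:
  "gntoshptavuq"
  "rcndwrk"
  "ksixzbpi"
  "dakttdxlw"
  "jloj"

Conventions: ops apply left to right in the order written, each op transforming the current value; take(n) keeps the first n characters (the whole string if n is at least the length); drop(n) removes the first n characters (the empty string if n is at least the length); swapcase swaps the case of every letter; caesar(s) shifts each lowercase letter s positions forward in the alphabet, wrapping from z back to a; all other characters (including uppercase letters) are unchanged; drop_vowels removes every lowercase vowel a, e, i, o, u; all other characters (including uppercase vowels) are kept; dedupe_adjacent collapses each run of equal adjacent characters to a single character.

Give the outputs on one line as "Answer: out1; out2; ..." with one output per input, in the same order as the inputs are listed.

"nrsxqmeplqkd"; "hotakzo"; "fmywufph"; "tiuaqhxa"; "glig"

Execution, op by op:
  "gntoshptavuq" -> "nuavzowahcbx" -> "xbchawozvaun" -> "nrsxqmeplqkd" -> "nrsxqmeplqkd"
  "rcndwrk" -> "yjukdyr" -> "rydkujy" -> "hotakzo" -> "hotakzo"
  "ksixzbpi" -> "rzpegiwp" -> "pwigepzr" -> "fmywufph" -> "fmywufph"
  "dakttdxlw" -> "khraakesd" -> "dsekaarhk" -> "tiuaqqhxa" -> "tiuaqhxa"
  "jloj" -> "qsvq" -> "qvsq" -> "glig" -> "glig"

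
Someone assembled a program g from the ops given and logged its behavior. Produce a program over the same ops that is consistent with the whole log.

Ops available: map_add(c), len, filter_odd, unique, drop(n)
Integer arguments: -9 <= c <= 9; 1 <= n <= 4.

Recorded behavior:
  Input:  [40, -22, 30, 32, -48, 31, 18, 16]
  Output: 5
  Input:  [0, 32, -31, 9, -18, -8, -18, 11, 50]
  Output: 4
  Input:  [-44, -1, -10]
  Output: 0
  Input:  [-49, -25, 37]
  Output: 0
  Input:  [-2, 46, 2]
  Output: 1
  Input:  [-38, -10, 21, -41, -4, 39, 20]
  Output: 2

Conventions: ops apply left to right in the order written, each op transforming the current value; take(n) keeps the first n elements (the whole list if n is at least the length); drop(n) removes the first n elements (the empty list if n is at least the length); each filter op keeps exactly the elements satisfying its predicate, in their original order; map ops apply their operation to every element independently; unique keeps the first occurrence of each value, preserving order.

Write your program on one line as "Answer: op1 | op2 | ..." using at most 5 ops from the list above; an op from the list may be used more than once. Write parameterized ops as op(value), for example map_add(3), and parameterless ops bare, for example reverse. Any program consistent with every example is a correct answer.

map_add(-3) | drop(1) | filter_odd | drop(1) | len

Check, running the answer program on each example:
  [40, -22, 30, 32, -48, 31, 18, 16] -> [37, -25, 27, 29, -51, 28, 15, 13] -> [-25, 27, 29, -51, 28, 15, 13] -> [-25, 27, 29, -51, 15, 13] -> [27, 29, -51, 15, 13] -> 5
  [0, 32, -31, 9, -18, -8, -18, 11, 50] -> [-3, 29, -34, 6, -21, -11, -21, 8, 47] -> [29, -34, 6, -21, -11, -21, 8, 47] -> [29, -21, -11, -21, 47] -> [-21, -11, -21, 47] -> 4
  [-44, -1, -10] -> [-47, -4, -13] -> [-4, -13] -> [-13] -> [] -> 0
  [-49, -25, 37] -> [-52, -28, 34] -> [-28, 34] -> [] -> [] -> 0
  [-2, 46, 2] -> [-5, 43, -1] -> [43, -1] -> [43, -1] -> [-1] -> 1
  [-38, -10, 21, -41, -4, 39, 20] -> [-41, -13, 18, -44, -7, 36, 17] -> [-13, 18, -44, -7, 36, 17] -> [-13, -7, 17] -> [-7, 17] -> 2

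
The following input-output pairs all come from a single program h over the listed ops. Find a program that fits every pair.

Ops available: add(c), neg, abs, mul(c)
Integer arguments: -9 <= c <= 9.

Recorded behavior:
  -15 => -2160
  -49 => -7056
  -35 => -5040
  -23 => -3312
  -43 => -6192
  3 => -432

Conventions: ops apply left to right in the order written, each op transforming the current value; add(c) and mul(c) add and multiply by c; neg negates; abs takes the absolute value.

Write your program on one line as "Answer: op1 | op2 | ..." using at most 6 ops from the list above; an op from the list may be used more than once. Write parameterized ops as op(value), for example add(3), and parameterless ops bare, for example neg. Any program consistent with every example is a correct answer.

mul(3) | mul(6) | neg | abs | neg | mul(8)

Check, running the answer program on each example:
  -15 -> -45 -> -270 -> 270 -> 270 -> -270 -> -2160
  -49 -> -147 -> -882 -> 882 -> 882 -> -882 -> -7056
  -35 -> -105 -> -630 -> 630 -> 630 -> -630 -> -5040
  -23 -> -69 -> -414 -> 414 -> 414 -> -414 -> -3312
  -43 -> -129 -> -774 -> 774 -> 774 -> -774 -> -6192
  3 -> 9 -> 54 -> -54 -> 54 -> -54 -> -432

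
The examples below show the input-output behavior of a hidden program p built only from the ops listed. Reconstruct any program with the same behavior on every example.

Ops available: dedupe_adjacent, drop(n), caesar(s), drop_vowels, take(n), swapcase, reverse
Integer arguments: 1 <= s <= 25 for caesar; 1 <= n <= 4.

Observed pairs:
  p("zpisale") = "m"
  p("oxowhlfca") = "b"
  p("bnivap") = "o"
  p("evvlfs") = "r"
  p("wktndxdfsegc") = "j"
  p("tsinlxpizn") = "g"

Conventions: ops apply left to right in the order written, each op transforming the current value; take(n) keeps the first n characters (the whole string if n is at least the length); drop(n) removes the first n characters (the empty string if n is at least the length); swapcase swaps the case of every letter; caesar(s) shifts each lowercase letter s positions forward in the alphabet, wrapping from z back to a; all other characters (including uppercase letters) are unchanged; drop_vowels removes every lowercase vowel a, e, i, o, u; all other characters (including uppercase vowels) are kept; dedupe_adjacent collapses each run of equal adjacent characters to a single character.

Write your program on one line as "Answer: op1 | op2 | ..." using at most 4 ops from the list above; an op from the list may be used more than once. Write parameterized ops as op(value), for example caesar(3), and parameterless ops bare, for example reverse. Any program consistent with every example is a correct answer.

caesar(11) | caesar(2) | dedupe_adjacent | take(1)

Check, running the answer program on each example:
  "zpisale" -> "katdlwp" -> "mcvfnyr" -> "mcvfnyr" -> "m"
  "oxowhlfca" -> "zizhswqnl" -> "bkbjuyspn" -> "bkbjuyspn" -> "b"
  "bnivap" -> "mytgla" -> "oavinc" -> "oavinc" -> "o"
  "evvlfs" -> "pggwqd" -> "riiysf" -> "riysf" -> "r"
  "wktndxdfsegc" -> "hveyoioqdprn" -> "jxgaqkqsfrtp" -> "jxgaqkqsfrtp" -> "j"
  "tsinlxpizn" -> "edtywiatky" -> "gfvaykcvma" -> "gfvaykcvma" -> "g"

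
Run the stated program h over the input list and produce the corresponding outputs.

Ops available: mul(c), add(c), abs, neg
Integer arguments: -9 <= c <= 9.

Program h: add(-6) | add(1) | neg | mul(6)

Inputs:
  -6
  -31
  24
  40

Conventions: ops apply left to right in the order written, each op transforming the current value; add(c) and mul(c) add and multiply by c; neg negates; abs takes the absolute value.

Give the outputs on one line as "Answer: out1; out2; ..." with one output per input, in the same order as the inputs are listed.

66; 216; -114; -210

Execution, op by op:
  -6 -> -12 -> -11 -> 11 -> 66
  -31 -> -37 -> -36 -> 36 -> 216
  24 -> 18 -> 19 -> -19 -> -114
  40 -> 34 -> 35 -> -35 -> -210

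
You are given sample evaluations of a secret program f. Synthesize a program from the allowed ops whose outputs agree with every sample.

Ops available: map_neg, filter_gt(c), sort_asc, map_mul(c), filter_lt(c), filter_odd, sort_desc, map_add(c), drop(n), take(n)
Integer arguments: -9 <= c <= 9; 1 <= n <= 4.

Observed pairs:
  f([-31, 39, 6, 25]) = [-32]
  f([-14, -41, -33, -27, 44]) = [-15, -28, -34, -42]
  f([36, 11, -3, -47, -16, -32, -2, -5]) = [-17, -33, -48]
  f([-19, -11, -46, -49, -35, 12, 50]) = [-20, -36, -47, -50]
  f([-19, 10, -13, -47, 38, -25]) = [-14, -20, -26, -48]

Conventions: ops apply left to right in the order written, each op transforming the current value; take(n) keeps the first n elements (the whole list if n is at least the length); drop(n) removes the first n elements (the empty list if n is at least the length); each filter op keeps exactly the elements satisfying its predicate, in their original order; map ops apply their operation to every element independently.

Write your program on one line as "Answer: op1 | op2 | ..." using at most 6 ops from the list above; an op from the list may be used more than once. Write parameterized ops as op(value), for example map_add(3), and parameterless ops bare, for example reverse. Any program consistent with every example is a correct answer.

map_add(1) | map_add(-2) | sort_asc | take(4) | sort_desc | filter_lt(-7)

Check, running the answer program on each example:
  [-31, 39, 6, 25] -> [-30, 40, 7, 26] -> [-32, 38, 5, 24] -> [-32, 5, 24, 38] -> [-32, 5, 24, 38] -> [38, 24, 5, -32] -> [-32]
  [-14, -41, -33, -27, 44] -> [-13, -40, -32, -26, 45] -> [-15, -42, -34, -28, 43] -> [-42, -34, -28, -15, 43] -> [-42, -34, -28, -15] -> [-15, -28, -34, -42] -> [-15, -28, -34, -42]
  [36, 11, -3, -47, -16, -32, -2, -5] -> [37, 12, -2, -46, -15, -31, -1, -4] -> [35, 10, -4, -48, -17, -33, -3, -6] -> [-48, -33, -17, -6, -4, -3, 10, 35] -> [-48, -33, -17, -6] -> [-6, -17, -33, -48] -> [-17, -33, -48]
  [-19, -11, -46, -49, -35, 12, 50] -> [-18, -10, -45, -48, -34, 13, 51] -> [-20, -12, -47, -50, -36, 11, 49] -> [-50, -47, -36, -20, -12, 11, 49] -> [-50, -47, -36, -20] -> [-20, -36, -47, -50] -> [-20, -36, -47, -50]
  [-19, 10, -13, -47, 38, -25] -> [-18, 11, -12, -46, 39, -24] -> [-20, 9, -14, -48, 37, -26] -> [-48, -26, -20, -14, 9, 37] -> [-48, -26, -20, -14] -> [-14, -20, -26, -48] -> [-14, -20, -26, -48]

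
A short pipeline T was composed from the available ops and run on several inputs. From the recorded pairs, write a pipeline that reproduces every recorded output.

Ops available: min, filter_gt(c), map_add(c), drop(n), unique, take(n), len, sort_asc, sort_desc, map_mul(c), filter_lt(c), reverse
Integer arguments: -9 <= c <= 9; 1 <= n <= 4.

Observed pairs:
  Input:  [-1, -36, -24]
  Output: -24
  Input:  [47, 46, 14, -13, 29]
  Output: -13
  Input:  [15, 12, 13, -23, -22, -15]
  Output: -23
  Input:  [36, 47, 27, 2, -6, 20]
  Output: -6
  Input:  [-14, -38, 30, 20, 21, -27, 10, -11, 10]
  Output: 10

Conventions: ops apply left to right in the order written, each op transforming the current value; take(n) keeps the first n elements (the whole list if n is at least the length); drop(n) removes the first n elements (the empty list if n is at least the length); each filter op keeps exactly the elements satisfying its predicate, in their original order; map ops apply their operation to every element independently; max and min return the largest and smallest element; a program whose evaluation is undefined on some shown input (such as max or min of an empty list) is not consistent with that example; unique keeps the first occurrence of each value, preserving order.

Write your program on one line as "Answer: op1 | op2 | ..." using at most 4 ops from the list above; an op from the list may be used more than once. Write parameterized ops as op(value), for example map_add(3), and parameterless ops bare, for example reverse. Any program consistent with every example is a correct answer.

drop(2) | sort_desc | take(4) | min

Check, running the answer program on each example:
  [-1, -36, -24] -> [-24] -> [-24] -> [-24] -> -24
  [47, 46, 14, -13, 29] -> [14, -13, 29] -> [29, 14, -13] -> [29, 14, -13] -> -13
  [15, 12, 13, -23, -22, -15] -> [13, -23, -22, -15] -> [13, -15, -22, -23] -> [13, -15, -22, -23] -> -23
  [36, 47, 27, 2, -6, 20] -> [27, 2, -6, 20] -> [27, 20, 2, -6] -> [27, 20, 2, -6] -> -6
  [-14, -38, 30, 20, 21, -27, 10, -11, 10] -> [30, 20, 21, -27, 10, -11, 10] -> [30, 21, 20, 10, 10, -11, -27] -> [30, 21, 20, 10] -> 10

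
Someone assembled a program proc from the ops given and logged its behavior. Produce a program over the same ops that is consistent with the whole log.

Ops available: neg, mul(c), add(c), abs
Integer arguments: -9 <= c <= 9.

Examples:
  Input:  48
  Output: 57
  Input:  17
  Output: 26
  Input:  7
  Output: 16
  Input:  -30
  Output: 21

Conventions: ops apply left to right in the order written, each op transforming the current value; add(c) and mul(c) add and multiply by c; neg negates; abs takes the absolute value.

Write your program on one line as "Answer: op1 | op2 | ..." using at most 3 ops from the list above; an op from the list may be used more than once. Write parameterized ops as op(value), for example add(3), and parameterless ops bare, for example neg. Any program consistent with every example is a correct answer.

neg | add(-9) | abs

Check, running the answer program on each example:
  48 -> -48 -> -57 -> 57
  17 -> -17 -> -26 -> 26
  7 -> -7 -> -16 -> 16
  -30 -> 30 -> 21 -> 21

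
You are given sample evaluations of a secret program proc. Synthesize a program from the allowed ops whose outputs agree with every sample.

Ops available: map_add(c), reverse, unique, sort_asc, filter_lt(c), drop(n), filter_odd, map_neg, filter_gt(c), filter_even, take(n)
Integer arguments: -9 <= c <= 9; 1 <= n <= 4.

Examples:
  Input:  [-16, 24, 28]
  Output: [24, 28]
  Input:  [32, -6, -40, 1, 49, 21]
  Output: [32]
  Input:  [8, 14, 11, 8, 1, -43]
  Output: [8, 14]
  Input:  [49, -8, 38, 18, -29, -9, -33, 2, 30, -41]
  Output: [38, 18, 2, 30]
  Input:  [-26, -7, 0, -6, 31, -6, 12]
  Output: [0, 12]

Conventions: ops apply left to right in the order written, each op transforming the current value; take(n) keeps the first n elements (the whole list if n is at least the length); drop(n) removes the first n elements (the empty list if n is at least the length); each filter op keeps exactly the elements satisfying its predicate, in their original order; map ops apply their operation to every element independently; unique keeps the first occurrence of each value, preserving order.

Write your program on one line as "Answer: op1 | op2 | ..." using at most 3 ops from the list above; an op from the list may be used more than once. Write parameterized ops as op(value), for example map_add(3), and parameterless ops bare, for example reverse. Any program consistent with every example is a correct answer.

filter_even | filter_gt(-1) | unique

Check, running the answer program on each example:
  [-16, 24, 28] -> [-16, 24, 28] -> [24, 28] -> [24, 28]
  [32, -6, -40, 1, 49, 21] -> [32, -6, -40] -> [32] -> [32]
  [8, 14, 11, 8, 1, -43] -> [8, 14, 8] -> [8, 14, 8] -> [8, 14]
  [49, -8, 38, 18, -29, -9, -33, 2, 30, -41] -> [-8, 38, 18, 2, 30] -> [38, 18, 2, 30] -> [38, 18, 2, 30]
  [-26, -7, 0, -6, 31, -6, 12] -> [-26, 0, -6, -6, 12] -> [0, 12] -> [0, 12]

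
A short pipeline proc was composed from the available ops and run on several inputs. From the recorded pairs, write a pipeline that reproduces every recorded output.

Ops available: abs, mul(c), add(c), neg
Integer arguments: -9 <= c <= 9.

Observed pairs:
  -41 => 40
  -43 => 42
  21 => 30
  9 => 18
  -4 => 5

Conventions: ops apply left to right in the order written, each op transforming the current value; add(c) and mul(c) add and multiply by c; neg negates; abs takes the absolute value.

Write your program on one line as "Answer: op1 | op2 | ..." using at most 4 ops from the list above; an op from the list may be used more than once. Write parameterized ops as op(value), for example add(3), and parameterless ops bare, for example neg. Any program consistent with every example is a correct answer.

add(-3) | add(8) | abs | add(4)

Check, running the answer program on each example:
  -41 -> -44 -> -36 -> 36 -> 40
  -43 -> -46 -> -38 -> 38 -> 42
  21 -> 18 -> 26 -> 26 -> 30
  9 -> 6 -> 14 -> 14 -> 18
  -4 -> -7 -> 1 -> 1 -> 5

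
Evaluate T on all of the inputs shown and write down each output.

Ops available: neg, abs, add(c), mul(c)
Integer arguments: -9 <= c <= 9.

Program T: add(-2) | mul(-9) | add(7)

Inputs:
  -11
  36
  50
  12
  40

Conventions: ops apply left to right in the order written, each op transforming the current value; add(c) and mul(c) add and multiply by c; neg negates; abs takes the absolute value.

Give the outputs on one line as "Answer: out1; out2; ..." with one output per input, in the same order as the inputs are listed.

124; -299; -425; -83; -335

Execution, op by op:
  -11 -> -13 -> 117 -> 124
  36 -> 34 -> -306 -> -299
  50 -> 48 -> -432 -> -425
  12 -> 10 -> -90 -> -83
  40 -> 38 -> -342 -> -335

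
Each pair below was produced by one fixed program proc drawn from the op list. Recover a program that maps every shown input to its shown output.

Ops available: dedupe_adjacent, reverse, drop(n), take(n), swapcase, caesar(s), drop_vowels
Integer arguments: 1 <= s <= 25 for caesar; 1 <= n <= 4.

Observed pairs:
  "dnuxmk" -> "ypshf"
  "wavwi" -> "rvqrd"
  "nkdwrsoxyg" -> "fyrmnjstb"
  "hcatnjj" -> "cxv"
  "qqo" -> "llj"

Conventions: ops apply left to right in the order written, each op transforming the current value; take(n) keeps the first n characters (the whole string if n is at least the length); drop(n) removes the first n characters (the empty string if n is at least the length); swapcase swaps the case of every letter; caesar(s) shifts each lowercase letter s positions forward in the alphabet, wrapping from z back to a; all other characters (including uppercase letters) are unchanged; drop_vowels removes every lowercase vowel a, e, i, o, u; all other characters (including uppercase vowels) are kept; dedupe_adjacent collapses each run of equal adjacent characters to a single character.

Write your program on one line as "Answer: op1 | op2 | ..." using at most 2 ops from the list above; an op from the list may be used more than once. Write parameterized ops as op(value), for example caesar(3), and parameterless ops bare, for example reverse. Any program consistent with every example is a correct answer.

caesar(21) | drop_vowels

Check, running the answer program on each example:
  "dnuxmk" -> "yipshf" -> "ypshf"
  "wavwi" -> "rvqrd" -> "rvqrd"
  "nkdwrsoxyg" -> "ifyrmnjstb" -> "fyrmnjstb"
  "hcatnjj" -> "cxvoiee" -> "cxv"
  "qqo" -> "llj" -> "llj"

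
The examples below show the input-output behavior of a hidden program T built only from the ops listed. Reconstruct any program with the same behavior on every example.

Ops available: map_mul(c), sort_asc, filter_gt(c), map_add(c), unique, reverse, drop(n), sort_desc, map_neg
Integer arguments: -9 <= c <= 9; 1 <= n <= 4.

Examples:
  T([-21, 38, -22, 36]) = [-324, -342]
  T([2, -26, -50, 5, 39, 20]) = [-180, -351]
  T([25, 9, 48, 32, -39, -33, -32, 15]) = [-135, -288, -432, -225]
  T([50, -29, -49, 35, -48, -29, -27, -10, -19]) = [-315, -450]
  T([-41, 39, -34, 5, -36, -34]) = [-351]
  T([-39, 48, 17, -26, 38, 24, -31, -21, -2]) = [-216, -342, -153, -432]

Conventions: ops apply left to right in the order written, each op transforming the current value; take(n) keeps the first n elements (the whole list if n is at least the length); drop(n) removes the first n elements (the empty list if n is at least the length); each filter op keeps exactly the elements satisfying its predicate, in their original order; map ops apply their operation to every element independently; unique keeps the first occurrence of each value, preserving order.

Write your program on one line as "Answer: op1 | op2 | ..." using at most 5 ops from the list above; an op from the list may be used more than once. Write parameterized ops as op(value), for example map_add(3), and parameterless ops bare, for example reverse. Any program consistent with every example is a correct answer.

unique | reverse | filter_gt(9) | map_mul(-9)

Check, running the answer program on each example:
  [-21, 38, -22, 36] -> [-21, 38, -22, 36] -> [36, -22, 38, -21] -> [36, 38] -> [-324, -342]
  [2, -26, -50, 5, 39, 20] -> [2, -26, -50, 5, 39, 20] -> [20, 39, 5, -50, -26, 2] -> [20, 39] -> [-180, -351]
  [25, 9, 48, 32, -39, -33, -32, 15] -> [25, 9, 48, 32, -39, -33, -32, 15] -> [15, -32, -33, -39, 32, 48, 9, 25] -> [15, 32, 48, 25] -> [-135, -288, -432, -225]
  [50, -29, -49, 35, -48, -29, -27, -10, -19] -> [50, -29, -49, 35, -48, -27, -10, -19] -> [-19, -10, -27, -48, 35, -49, -29, 50] -> [35, 50] -> [-315, -450]
  [-41, 39, -34, 5, -36, -34] -> [-41, 39, -34, 5, -36] -> [-36, 5, -34, 39, -41] -> [39] -> [-351]
  [-39, 48, 17, -26, 38, 24, -31, -21, -2] -> [-39, 48, 17, -26, 38, 24, -31, -21, -2] -> [-2, -21, -31, 24, 38, -26, 17, 48, -39] -> [24, 38, 17, 48] -> [-216, -342, -153, -432]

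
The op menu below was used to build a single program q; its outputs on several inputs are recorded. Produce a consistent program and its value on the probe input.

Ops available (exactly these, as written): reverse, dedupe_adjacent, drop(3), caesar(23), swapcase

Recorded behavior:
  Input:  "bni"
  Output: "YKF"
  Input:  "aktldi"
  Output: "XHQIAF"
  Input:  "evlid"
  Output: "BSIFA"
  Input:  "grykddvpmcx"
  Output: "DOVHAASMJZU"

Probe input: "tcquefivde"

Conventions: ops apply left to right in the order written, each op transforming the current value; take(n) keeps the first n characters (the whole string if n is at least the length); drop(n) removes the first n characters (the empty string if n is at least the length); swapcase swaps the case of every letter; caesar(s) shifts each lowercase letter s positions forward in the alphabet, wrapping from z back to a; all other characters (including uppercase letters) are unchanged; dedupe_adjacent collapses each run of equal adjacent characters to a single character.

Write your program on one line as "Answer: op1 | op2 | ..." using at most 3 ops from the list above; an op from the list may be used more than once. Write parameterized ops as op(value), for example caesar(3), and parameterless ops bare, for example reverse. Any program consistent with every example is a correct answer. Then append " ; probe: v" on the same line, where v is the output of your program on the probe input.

caesar(23) | swapcase ; probe: "QZNRBCFSAB"

Check, running the answer program on each example:
  "bni" -> "ykf" -> "YKF"
  "aktldi" -> "xhqiaf" -> "XHQIAF"
  "evlid" -> "bsifa" -> "BSIFA"
  "grykddvpmcx" -> "dovhaasmjzu" -> "DOVHAASMJZU"
  probe: "tcquefivde" -> "qznrbcfsab" -> "QZNRBCFSAB"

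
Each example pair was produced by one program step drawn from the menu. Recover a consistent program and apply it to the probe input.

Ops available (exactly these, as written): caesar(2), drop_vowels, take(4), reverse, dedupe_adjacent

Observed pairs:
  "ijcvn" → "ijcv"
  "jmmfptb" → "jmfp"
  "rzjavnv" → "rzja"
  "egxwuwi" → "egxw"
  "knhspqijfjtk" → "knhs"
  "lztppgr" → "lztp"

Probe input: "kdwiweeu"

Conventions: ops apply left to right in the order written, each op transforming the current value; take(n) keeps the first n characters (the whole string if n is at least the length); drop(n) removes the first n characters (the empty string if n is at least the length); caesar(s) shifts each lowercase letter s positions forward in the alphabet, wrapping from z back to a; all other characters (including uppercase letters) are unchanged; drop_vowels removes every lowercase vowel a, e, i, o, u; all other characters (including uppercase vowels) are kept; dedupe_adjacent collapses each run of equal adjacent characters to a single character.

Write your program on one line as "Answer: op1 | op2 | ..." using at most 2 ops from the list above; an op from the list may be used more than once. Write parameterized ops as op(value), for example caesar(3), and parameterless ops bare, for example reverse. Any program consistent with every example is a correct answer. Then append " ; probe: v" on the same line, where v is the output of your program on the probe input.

dedupe_adjacent | take(4) ; probe: "kdwi"

Check, running the answer program on each example:
  "ijcvn" -> "ijcvn" -> "ijcv"
  "jmmfptb" -> "jmfptb" -> "jmfp"
  "rzjavnv" -> "rzjavnv" -> "rzja"
  "egxwuwi" -> "egxwuwi" -> "egxw"
  "knhspqijfjtk" -> "knhspqijfjtk" -> "knhs"
  "lztppgr" -> "lztpgr" -> "lztp"
  probe: "kdwiweeu" -> "kdwiweu" -> "kdwi"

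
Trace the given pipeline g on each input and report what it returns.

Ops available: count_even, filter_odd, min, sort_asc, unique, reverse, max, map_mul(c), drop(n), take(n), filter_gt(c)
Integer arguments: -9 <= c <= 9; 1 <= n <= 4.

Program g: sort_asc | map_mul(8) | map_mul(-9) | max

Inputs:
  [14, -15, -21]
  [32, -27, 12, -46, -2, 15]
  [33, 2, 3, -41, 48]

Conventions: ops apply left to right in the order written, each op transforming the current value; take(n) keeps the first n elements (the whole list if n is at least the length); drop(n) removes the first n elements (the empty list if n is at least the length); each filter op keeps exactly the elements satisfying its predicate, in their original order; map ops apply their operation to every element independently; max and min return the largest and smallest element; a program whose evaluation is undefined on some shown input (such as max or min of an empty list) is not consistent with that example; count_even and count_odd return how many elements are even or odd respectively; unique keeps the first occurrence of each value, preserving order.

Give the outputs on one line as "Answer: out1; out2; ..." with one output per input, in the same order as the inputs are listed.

1512; 3312; 2952

Execution, op by op:
  [14, -15, -21] -> [-21, -15, 14] -> [-168, -120, 112] -> [1512, 1080, -1008] -> 1512
  [32, -27, 12, -46, -2, 15] -> [-46, -27, -2, 12, 15, 32] -> [-368, -216, -16, 96, 120, 256] -> [3312, 1944, 144, -864, -1080, -2304] -> 3312
  [33, 2, 3, -41, 48] -> [-41, 2, 3, 33, 48] -> [-328, 16, 24, 264, 384] -> [2952, -144, -216, -2376, -3456] -> 2952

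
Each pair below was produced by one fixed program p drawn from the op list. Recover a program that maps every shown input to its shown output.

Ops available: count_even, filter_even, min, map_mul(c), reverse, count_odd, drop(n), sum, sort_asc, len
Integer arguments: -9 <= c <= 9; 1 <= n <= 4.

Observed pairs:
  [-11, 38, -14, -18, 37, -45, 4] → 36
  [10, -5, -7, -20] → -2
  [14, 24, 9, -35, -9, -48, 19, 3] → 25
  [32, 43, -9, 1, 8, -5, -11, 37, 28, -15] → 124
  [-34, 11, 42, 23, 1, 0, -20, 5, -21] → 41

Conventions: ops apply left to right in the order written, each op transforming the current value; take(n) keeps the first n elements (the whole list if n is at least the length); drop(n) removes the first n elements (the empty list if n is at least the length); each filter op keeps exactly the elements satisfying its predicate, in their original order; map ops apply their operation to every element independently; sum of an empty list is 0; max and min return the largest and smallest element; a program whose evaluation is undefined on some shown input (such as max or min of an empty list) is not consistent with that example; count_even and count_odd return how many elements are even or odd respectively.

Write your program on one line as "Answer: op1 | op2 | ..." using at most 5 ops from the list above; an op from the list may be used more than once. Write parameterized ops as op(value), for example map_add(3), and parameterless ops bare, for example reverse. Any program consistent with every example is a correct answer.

sort_asc | drop(1) | reverse | sum

Check, running the answer program on each example:
  [-11, 38, -14, -18, 37, -45, 4] -> [-45, -18, -14, -11, 4, 37, 38] -> [-18, -14, -11, 4, 37, 38] -> [38, 37, 4, -11, -14, -18] -> 36
  [10, -5, -7, -20] -> [-20, -7, -5, 10] -> [-7, -5, 10] -> [10, -5, -7] -> -2
  [14, 24, 9, -35, -9, -48, 19, 3] -> [-48, -35, -9, 3, 9, 14, 19, 24] -> [-35, -9, 3, 9, 14, 19, 24] -> [24, 19, 14, 9, 3, -9, -35] -> 25
  [32, 43, -9, 1, 8, -5, -11, 37, 28, -15] -> [-15, -11, -9, -5, 1, 8, 28, 32, 37, 43] -> [-11, -9, -5, 1, 8, 28, 32, 37, 43] -> [43, 37, 32, 28, 8, 1, -5, -9, -11] -> 124
  [-34, 11, 42, 23, 1, 0, -20, 5, -21] -> [-34, -21, -20, 0, 1, 5, 11, 23, 42] -> [-21, -20, 0, 1, 5, 11, 23, 42] -> [42, 23, 11, 5, 1, 0, -20, -21] -> 41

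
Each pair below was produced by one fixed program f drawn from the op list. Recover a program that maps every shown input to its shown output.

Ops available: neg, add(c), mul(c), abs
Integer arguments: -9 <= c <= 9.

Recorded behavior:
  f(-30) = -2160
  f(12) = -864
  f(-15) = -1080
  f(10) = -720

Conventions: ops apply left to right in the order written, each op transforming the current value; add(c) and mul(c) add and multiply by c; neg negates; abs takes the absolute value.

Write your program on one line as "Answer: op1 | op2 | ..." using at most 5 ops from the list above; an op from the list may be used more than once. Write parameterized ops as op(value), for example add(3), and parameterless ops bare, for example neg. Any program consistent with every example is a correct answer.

mul(-9) | abs | mul(-4) | mul(-2) | neg

Check, running the answer program on each example:
  -30 -> 270 -> 270 -> -1080 -> 2160 -> -2160
  12 -> -108 -> 108 -> -432 -> 864 -> -864
  -15 -> 135 -> 135 -> -540 -> 1080 -> -1080
  10 -> -90 -> 90 -> -360 -> 720 -> -720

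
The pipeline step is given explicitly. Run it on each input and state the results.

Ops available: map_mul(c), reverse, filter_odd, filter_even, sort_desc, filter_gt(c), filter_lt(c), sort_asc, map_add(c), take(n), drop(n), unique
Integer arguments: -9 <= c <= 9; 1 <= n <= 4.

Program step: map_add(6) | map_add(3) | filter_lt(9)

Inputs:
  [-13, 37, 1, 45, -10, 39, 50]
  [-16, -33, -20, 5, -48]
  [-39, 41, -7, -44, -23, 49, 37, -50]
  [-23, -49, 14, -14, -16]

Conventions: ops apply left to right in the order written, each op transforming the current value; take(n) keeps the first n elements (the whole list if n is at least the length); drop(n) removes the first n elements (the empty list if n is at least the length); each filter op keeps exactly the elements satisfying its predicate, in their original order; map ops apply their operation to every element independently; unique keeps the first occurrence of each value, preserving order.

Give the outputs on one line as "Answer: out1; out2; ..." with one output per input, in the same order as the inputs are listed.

[-4, -1]; [-7, -24, -11, -39]; [-30, 2, -35, -14, -41]; [-14, -40, -5, -7]

Execution, op by op:
  [-13, 37, 1, 45, -10, 39, 50] -> [-7, 43, 7, 51, -4, 45, 56] -> [-4, 46, 10, 54, -1, 48, 59] -> [-4, -1]
  [-16, -33, -20, 5, -48] -> [-10, -27, -14, 11, -42] -> [-7, -24, -11, 14, -39] -> [-7, -24, -11, -39]
  [-39, 41, -7, -44, -23, 49, 37, -50] -> [-33, 47, -1, -38, -17, 55, 43, -44] -> [-30, 50, 2, -35, -14, 58, 46, -41] -> [-30, 2, -35, -14, -41]
  [-23, -49, 14, -14, -16] -> [-17, -43, 20, -8, -10] -> [-14, -40, 23, -5, -7] -> [-14, -40, -5, -7]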